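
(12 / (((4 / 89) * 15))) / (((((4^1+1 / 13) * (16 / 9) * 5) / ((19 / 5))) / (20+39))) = 11672973 / 106000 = 110.12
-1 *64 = -64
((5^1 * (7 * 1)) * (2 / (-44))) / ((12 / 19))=-665 / 264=-2.52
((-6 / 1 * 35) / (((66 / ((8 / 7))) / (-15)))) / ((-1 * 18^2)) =-50 / 297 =-0.17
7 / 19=0.37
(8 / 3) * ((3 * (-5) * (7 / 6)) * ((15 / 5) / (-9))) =140 / 9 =15.56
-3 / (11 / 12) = -36 / 11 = -3.27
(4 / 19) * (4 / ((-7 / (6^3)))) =-3456 / 133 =-25.98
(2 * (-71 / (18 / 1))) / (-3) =71 / 27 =2.63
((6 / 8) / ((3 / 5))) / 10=1 / 8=0.12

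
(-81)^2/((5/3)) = 19683/5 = 3936.60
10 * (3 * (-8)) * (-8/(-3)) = -640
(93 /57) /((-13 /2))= -0.25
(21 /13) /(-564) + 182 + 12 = 474129 /2444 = 194.00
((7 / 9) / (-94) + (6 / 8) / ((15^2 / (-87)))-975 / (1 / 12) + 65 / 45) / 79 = -54984613 / 371300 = -148.09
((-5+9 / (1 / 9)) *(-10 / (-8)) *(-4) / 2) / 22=-95 / 11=-8.64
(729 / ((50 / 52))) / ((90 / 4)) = 4212 / 125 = 33.70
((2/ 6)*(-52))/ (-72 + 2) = 26/ 105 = 0.25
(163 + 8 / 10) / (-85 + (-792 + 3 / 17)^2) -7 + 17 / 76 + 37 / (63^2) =-231126354190117 / 34156272989790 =-6.77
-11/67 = -0.16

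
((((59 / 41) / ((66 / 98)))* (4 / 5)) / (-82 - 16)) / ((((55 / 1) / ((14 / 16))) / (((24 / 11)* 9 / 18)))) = -413 / 1364275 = -0.00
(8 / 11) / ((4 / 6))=12 / 11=1.09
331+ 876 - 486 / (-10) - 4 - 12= 6198 / 5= 1239.60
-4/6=-2/3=-0.67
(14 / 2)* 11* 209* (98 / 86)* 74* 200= 11670643600 / 43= 271410316.28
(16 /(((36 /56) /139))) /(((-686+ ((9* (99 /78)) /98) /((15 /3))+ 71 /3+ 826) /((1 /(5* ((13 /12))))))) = 24410624 /6256231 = 3.90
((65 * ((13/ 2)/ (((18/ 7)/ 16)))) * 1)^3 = 13244763896000/ 729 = 18168400406.04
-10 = -10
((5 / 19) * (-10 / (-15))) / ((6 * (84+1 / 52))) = 0.00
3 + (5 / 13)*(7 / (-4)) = 121 / 52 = 2.33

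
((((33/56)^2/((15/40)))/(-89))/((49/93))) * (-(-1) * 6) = -101277/854756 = -0.12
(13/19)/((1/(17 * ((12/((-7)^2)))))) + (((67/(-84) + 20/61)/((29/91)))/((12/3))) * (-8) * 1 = 1975181/340746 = 5.80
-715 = -715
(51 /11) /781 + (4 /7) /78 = 31105 /2345343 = 0.01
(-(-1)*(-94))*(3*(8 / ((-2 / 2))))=2256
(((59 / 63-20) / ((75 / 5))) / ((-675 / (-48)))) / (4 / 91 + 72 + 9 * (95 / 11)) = -2747888 / 4553850375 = -0.00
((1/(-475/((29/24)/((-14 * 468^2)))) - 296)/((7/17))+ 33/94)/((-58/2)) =8263250869887229/333517394246400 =24.78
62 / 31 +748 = 750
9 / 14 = 0.64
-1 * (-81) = 81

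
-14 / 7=-2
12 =12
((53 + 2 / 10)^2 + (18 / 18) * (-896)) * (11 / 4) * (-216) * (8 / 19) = -483763.60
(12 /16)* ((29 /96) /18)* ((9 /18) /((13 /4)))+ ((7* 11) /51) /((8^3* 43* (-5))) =420977 /218949120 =0.00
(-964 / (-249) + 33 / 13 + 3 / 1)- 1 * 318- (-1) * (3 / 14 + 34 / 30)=-23206021 / 75530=-307.24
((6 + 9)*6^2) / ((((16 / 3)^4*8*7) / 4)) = 10935 / 229376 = 0.05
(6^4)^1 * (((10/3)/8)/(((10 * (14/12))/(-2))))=-648/7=-92.57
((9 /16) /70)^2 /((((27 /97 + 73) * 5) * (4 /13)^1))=102141 /178325504000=0.00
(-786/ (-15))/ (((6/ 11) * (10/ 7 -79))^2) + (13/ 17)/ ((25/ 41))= 1.28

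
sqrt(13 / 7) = sqrt(91) / 7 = 1.36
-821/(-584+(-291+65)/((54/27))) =821/697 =1.18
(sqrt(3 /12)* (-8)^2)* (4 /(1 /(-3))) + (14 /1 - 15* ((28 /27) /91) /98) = -370.00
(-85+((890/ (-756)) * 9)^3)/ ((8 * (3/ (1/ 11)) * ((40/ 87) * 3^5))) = -547627909/ 12674382336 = -0.04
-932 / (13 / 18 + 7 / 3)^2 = -301968 / 3025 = -99.82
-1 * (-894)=894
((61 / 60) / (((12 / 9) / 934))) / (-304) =-28487 / 12160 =-2.34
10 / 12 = 5 / 6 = 0.83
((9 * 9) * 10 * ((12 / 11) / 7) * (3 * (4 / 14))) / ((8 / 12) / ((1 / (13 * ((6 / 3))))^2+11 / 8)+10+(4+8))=32560056 / 6766067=4.81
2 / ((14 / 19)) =2.71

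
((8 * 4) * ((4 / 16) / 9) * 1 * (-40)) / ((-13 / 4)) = 1280 / 117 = 10.94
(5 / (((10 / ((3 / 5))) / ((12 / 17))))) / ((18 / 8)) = 8 / 85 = 0.09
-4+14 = 10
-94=-94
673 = 673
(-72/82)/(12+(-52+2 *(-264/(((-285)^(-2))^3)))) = 9/2900193320493562910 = 0.00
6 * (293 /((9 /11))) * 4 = 25784 /3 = 8594.67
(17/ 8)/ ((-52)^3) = -17/ 1124864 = -0.00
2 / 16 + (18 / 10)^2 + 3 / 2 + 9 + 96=21973 / 200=109.86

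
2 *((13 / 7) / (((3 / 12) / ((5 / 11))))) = 520 / 77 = 6.75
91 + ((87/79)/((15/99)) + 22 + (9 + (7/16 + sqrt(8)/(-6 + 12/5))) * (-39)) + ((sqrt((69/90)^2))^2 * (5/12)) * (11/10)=-422376229/1706400 + 65 * sqrt(2)/3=-216.88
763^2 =582169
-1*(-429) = 429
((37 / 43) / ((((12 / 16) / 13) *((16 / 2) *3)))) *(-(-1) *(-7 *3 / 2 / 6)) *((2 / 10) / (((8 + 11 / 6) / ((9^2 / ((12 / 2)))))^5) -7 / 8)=-9669770609681 / 88536225188160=-0.11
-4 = -4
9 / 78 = 3 / 26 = 0.12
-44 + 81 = 37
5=5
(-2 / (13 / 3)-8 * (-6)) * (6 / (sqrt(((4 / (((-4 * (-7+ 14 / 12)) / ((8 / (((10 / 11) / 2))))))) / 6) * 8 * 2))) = 4635 * sqrt(154) / 572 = 100.56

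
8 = 8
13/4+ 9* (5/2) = 103/4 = 25.75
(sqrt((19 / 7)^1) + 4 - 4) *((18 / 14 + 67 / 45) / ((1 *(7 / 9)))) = 874 *sqrt(133) / 1715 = 5.88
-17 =-17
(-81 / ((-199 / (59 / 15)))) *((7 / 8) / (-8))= -11151 / 63680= -0.18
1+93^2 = 8650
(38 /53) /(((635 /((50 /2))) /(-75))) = -14250 /6731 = -2.12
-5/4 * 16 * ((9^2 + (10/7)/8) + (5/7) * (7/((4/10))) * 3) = -2373.57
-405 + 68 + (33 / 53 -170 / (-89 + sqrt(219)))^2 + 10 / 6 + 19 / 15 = -204499538736814 / 624870519135 + 89764760* sqrt(219) / 786000653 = -325.58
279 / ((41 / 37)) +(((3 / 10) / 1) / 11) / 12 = 4542161 / 18040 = 251.78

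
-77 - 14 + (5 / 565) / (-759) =-7804798 / 85767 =-91.00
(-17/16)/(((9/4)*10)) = -17/360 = -0.05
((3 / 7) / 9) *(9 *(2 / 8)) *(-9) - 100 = -2827 / 28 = -100.96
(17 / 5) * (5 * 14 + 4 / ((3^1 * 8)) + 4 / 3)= 2431 / 10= 243.10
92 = 92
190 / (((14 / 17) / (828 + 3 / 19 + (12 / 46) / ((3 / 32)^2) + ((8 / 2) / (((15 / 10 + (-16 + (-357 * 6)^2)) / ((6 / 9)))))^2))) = 197915.72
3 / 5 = 0.60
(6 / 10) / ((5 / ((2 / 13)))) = 6 / 325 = 0.02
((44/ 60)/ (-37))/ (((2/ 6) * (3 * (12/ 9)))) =-0.01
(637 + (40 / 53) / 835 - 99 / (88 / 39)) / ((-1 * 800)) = -41998059 / 56646400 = -0.74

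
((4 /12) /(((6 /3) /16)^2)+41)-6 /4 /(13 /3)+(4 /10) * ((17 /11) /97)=25797377 /416130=61.99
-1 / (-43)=1 / 43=0.02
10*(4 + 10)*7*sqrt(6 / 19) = 980*sqrt(114) / 19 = 550.71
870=870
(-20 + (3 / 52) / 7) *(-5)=36385 / 364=99.96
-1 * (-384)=384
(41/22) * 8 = 164/11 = 14.91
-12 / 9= -4 / 3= -1.33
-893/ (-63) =893/ 63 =14.17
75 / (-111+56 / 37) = -2775 / 4051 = -0.69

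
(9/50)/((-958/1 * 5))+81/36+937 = 112475183/119750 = 939.25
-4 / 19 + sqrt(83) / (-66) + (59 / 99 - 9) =-16204 / 1881 - sqrt(83) / 66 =-8.75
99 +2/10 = 99.20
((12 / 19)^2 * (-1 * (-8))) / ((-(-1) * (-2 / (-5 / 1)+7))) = 5760 / 13357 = 0.43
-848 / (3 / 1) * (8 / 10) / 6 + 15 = -1021 / 45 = -22.69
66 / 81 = 22 / 27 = 0.81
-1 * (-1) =1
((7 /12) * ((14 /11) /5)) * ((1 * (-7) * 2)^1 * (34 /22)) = -5831 /1815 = -3.21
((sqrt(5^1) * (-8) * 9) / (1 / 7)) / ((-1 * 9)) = 56 * sqrt(5) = 125.22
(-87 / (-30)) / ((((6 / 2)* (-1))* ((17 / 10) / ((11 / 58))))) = -11 / 102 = -0.11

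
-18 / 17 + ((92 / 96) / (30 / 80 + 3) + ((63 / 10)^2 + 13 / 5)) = 5716633 / 137700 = 41.52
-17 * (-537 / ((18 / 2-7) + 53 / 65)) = 197795 / 61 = 3242.54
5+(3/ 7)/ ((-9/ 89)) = 16/ 21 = 0.76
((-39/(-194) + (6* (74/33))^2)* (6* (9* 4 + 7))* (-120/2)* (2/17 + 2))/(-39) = 395120343600/2593877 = 152328.10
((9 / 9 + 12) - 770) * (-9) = 6813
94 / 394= 47 / 197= 0.24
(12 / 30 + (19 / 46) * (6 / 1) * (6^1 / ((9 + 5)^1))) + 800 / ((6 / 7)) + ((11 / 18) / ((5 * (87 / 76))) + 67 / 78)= 15335432149 / 16388190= 935.76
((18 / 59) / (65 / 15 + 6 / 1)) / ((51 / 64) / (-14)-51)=-5376 / 9296807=-0.00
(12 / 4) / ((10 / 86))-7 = 94 / 5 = 18.80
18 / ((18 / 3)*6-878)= -9 / 421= -0.02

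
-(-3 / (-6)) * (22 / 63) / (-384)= 11 / 24192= 0.00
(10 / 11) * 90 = 81.82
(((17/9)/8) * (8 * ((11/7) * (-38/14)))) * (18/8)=-3553/196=-18.13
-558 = -558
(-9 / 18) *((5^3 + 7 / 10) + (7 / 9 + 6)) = -11923 / 180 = -66.24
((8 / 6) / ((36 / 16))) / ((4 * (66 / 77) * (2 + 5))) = 2 / 81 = 0.02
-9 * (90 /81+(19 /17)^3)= -110861 /4913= -22.56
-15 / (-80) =3 / 16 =0.19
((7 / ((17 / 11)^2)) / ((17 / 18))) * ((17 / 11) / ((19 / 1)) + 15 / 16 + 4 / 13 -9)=-231171633 / 9708088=-23.81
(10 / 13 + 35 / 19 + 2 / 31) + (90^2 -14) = 61934991 / 7657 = 8088.68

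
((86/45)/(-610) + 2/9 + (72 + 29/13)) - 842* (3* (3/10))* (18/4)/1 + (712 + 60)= -914838553/356850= -2563.65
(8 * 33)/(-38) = -132/19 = -6.95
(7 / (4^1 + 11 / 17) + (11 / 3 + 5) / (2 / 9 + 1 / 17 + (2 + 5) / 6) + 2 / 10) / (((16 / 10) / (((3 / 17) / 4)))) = 2019183 / 9519184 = 0.21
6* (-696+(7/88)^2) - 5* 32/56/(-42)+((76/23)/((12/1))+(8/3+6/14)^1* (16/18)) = -491651768057/117821088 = -4172.87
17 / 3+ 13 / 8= 7.29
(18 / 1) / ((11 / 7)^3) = 6174 / 1331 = 4.64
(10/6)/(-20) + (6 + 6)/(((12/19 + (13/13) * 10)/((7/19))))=403/1212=0.33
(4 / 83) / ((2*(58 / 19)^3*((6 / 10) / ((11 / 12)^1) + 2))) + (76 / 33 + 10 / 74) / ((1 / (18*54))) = 1140272988267899 / 481148728456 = 2369.90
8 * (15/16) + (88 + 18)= 227/2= 113.50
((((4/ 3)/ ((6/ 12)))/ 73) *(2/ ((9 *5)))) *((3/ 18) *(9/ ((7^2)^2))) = 8/ 7887285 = 0.00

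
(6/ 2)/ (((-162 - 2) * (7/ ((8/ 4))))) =-3/ 574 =-0.01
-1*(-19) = 19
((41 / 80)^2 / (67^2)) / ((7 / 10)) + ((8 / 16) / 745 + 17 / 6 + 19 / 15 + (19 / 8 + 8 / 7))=3261307107 / 428071040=7.62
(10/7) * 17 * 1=170/7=24.29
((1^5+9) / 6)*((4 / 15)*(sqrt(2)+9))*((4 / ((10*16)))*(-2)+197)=1313*sqrt(2) / 15+3939 / 5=911.59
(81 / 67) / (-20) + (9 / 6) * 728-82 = 1009.94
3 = 3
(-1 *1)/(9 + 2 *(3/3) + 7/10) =-10/117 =-0.09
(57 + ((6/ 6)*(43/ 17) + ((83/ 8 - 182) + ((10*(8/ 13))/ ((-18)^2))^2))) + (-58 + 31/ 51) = -169.49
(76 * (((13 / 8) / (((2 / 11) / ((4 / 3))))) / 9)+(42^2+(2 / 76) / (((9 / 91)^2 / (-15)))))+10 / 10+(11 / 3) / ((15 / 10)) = 1875239 / 1026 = 1827.72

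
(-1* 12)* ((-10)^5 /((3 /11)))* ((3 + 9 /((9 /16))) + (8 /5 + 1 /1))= 95040000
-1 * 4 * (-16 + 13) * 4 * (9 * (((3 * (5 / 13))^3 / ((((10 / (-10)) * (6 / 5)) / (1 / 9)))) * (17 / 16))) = -286875 / 4394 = -65.29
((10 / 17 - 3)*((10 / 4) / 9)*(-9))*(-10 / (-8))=7.54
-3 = -3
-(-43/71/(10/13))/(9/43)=24037/6390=3.76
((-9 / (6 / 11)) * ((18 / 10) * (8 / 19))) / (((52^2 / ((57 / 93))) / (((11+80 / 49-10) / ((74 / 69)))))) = -2643597 / 379932280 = -0.01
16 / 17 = 0.94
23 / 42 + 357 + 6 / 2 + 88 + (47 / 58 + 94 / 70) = 1372384 / 3045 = 450.70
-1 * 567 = -567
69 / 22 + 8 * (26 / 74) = 4841 / 814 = 5.95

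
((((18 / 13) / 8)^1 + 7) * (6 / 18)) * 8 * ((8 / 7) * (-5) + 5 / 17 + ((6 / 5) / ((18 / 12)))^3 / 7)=-59334602 / 580125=-102.28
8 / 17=0.47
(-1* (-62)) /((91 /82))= 5084 /91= 55.87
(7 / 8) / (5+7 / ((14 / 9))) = 7 / 76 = 0.09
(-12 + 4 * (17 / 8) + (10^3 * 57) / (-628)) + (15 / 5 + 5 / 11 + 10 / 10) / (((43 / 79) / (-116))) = -154997631 / 148522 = -1043.60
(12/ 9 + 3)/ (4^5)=13/ 3072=0.00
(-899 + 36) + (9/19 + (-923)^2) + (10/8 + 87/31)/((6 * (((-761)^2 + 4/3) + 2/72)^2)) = 217883552380933394201903/256012378724930725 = 851066.47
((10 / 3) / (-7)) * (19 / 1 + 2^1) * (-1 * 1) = 10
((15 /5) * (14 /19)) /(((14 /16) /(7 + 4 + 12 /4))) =672 /19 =35.37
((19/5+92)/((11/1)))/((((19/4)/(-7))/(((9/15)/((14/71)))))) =-204054/5225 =-39.05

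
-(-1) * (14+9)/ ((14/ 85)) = 1955/ 14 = 139.64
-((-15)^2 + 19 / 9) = -2044 / 9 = -227.11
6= 6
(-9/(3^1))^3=-27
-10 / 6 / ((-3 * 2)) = 5 / 18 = 0.28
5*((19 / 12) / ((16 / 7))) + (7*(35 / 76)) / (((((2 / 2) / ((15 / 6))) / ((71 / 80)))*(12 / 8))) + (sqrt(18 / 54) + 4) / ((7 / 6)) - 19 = -31237 / 4256 + 2*sqrt(3) / 7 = -6.84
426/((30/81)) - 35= 5576/5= 1115.20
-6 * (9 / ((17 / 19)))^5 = -877267019106 / 1419857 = -617855.90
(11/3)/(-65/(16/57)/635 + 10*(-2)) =-22352/124143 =-0.18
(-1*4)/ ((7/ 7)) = -4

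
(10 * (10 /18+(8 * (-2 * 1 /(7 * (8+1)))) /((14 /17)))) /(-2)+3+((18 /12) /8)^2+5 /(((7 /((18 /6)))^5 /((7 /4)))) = 10653553 /5531904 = 1.93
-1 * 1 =-1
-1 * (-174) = 174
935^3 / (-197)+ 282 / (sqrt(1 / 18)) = -817400375 / 197+ 846 * sqrt(2) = -4148044.06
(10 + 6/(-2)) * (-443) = -3101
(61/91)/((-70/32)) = -976/3185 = -0.31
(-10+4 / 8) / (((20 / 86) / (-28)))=1143.80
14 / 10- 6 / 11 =47 / 55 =0.85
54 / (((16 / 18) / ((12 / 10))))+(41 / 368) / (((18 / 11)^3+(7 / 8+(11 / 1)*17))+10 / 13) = 224004005977 / 3072732955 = 72.90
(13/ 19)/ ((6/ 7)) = 91/ 114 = 0.80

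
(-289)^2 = 83521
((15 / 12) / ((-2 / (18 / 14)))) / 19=-45 / 1064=-0.04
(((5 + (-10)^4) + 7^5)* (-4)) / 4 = -26812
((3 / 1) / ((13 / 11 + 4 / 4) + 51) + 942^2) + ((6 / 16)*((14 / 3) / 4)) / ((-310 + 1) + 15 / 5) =282394736857 / 318240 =887364.05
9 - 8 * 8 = -55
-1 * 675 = -675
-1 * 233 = -233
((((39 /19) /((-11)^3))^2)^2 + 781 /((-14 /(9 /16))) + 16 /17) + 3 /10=-30.14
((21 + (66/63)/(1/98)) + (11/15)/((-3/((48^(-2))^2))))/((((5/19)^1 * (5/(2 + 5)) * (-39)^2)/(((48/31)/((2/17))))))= 5.69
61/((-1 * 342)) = -61/342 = -0.18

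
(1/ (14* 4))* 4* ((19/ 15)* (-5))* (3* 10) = -95/ 7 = -13.57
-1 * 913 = -913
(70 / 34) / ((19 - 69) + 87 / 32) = -1120 / 25721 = -0.04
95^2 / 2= 4512.50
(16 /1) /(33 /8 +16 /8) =128 /49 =2.61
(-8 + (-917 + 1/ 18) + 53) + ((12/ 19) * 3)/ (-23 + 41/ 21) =-65910109/ 75582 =-872.03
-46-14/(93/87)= -1832/31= -59.10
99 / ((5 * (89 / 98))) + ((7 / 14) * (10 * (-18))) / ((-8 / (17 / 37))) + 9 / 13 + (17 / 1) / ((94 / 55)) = 1513455061 / 40240460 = 37.61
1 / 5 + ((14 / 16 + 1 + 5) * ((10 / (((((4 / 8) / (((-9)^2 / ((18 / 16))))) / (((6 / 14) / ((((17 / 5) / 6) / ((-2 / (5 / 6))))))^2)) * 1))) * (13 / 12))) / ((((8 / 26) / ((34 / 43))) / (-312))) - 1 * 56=-5073919977501 / 179095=-28330885.72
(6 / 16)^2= 9 / 64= 0.14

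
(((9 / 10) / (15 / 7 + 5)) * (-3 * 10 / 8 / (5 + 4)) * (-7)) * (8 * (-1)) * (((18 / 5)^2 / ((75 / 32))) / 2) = -127008 / 15625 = -8.13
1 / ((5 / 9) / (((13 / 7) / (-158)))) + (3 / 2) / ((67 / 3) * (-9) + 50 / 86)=-1364991 / 47657540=-0.03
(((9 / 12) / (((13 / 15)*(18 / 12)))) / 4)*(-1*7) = -105 / 104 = -1.01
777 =777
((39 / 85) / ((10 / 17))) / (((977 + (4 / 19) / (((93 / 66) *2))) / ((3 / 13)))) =5301 / 28774850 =0.00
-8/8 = -1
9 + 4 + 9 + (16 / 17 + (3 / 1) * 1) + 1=458 / 17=26.94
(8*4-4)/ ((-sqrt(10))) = -14*sqrt(10)/ 5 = -8.85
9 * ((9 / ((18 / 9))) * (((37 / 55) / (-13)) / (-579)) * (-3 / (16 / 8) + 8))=999 / 42460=0.02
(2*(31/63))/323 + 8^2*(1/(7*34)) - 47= -950869/20349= -46.73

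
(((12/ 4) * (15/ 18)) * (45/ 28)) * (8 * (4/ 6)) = 150/ 7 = 21.43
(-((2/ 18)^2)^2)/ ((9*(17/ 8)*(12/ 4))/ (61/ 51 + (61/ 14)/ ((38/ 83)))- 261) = 0.00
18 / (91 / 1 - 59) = 9 / 16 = 0.56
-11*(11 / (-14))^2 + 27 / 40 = -11987 / 1960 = -6.12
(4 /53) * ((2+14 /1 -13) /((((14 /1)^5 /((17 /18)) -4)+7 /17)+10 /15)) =612 /1539244391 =0.00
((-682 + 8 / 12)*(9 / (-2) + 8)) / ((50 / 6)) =-7154 / 25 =-286.16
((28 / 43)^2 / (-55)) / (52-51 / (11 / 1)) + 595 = 2865902991 / 4816645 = 595.00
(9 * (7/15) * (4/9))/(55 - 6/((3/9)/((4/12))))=4/105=0.04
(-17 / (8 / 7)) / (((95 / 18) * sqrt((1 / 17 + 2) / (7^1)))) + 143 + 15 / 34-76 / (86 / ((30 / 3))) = 196791 / 1462-1071 * sqrt(85) / 1900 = 129.41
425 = 425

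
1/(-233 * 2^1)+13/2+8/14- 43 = -58603/1631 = -35.93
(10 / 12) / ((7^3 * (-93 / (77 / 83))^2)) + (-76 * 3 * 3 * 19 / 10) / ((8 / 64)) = -130089147071183 / 12512421810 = -10396.80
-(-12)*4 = 48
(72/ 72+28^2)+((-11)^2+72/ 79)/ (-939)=58222454/ 74181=784.87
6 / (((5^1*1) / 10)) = 12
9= 9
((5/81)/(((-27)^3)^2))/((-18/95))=-475/564859072962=-0.00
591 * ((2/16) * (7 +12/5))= 27777/40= 694.42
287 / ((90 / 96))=4592 / 15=306.13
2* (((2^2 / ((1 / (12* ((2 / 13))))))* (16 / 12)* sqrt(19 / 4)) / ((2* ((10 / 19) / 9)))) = 5472* sqrt(19) / 65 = 366.95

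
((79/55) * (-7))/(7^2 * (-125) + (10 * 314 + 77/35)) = 553/164054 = 0.00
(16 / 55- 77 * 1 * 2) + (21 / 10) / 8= -135033 / 880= -153.45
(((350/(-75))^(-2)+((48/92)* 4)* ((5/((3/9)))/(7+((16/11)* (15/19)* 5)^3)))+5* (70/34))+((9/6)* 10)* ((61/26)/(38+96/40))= 11.37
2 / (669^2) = 2 / 447561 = 0.00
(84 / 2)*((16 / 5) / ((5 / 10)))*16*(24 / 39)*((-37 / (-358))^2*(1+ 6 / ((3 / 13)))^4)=31290157688832 / 2082665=15024095.42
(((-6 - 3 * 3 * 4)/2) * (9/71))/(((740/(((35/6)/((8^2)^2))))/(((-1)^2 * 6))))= -1323/43040768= -0.00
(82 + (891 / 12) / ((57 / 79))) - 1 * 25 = 159.91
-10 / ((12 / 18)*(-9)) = 5 / 3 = 1.67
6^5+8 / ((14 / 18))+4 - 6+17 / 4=218079 / 28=7788.54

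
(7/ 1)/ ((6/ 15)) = 35/ 2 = 17.50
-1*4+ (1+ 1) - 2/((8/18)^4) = -6817/128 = -53.26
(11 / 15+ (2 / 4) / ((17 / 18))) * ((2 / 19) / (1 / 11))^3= 1.96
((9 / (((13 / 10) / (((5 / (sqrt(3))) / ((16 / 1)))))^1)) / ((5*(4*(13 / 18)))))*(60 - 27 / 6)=14985*sqrt(3) / 5408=4.80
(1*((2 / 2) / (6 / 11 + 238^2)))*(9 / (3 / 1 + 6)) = 11 / 623090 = 0.00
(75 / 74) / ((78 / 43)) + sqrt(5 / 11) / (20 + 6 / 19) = 19 * sqrt(55) / 4246 + 1075 / 1924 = 0.59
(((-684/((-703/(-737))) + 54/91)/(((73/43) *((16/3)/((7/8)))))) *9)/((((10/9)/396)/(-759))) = 947051386353963/5618080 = 168572072.02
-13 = -13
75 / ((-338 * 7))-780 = -1845555 / 2366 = -780.03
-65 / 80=-13 / 16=-0.81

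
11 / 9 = 1.22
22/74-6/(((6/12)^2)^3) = -14197/37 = -383.70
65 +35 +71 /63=6371 /63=101.13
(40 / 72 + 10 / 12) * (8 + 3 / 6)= 425 / 36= 11.81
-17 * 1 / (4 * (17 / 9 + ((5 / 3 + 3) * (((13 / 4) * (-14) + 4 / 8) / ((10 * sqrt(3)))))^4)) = -153 / 777992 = -0.00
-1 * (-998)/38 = 499/19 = 26.26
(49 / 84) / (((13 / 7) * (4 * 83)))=49 / 51792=0.00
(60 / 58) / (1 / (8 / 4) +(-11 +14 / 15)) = -900 / 8323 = -0.11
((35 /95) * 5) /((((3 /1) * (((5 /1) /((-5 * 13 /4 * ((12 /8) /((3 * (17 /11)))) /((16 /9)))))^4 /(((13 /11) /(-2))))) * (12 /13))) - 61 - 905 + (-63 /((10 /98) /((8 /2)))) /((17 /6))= -31312451262313858413 /17039198267637760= -1837.67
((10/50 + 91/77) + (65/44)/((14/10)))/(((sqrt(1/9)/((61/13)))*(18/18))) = 686799/20020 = 34.31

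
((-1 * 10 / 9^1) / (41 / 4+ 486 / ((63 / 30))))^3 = -21952000 / 225899909934327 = -0.00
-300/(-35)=60/7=8.57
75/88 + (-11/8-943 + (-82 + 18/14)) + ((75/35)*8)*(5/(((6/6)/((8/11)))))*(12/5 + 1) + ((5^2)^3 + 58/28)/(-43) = -15571093/13244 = -1175.71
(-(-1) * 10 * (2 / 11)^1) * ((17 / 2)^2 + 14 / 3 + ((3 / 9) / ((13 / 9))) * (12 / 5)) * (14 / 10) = 422989 / 2145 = 197.20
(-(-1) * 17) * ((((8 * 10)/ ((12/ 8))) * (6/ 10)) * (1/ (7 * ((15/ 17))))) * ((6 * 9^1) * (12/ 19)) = 1997568/ 665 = 3003.86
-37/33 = -1.12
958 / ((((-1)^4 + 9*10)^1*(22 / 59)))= 28261 / 1001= 28.23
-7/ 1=-7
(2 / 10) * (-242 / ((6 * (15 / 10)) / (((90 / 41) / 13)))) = -484 / 533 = -0.91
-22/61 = -0.36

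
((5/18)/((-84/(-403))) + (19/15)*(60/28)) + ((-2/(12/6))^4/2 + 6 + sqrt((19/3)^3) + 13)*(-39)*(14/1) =-16092145/1512- 3458*sqrt(57)/3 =-19345.40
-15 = -15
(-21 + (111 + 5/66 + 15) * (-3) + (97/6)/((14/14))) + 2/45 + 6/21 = -1326161/3465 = -382.73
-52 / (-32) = 13 / 8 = 1.62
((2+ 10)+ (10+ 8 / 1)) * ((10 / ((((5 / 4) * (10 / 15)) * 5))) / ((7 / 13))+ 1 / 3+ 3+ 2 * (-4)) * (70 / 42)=-220 / 21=-10.48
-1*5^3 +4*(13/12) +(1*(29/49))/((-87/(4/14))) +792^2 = 627143.33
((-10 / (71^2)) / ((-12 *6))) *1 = 5 / 181476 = 0.00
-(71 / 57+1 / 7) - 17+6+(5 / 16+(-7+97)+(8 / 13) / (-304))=6466903 / 82992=77.92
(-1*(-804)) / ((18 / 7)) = 938 / 3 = 312.67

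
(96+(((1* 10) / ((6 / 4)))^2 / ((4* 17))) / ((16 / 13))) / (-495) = -59077 / 302940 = -0.20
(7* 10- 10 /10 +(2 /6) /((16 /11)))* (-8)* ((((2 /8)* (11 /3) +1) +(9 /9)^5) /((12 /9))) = -116305 /96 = -1211.51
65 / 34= 1.91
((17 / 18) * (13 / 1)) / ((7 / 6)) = 221 / 21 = 10.52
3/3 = 1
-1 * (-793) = 793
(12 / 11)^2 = 144 / 121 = 1.19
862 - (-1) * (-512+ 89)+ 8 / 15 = 6593 / 15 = 439.53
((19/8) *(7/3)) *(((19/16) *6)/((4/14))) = 17689/128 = 138.20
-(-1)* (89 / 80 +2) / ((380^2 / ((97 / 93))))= 8051 / 358112000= 0.00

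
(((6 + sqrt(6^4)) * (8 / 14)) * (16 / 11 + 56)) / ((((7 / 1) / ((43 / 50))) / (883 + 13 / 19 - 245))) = 791473824 / 7315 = 108198.75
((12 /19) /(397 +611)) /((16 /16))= 1 /1596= 0.00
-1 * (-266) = 266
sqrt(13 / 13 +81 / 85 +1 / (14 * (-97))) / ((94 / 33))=33 * sqrt(26011342490) / 10850420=0.49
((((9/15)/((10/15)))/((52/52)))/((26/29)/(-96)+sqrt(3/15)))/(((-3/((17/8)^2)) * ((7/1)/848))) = -11129699808 * sqrt(5)/67788665- 103941162/13557733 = -374.79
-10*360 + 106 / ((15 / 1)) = -53894 / 15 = -3592.93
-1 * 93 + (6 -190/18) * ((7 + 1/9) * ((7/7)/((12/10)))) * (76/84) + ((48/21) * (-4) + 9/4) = -2537573/20412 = -124.32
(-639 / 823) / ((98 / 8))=-2556 / 40327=-0.06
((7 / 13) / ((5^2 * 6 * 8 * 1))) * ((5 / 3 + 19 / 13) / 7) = 61 / 304200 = 0.00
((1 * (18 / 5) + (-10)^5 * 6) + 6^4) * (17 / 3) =-16963178 / 5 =-3392635.60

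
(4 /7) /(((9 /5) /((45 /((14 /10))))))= 500 /49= 10.20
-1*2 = -2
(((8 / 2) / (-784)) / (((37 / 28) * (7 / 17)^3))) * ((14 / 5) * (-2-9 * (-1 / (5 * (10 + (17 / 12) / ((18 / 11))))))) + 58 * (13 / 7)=80420356826 / 744644425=108.00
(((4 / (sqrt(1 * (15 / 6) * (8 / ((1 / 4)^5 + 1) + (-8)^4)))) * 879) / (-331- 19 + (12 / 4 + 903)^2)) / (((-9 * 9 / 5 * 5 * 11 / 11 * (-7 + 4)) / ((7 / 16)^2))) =14357 * sqrt(421070) / 279567437340672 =0.00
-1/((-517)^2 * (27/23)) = -0.00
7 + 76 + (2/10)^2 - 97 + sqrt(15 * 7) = -349/25 + sqrt(105) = -3.71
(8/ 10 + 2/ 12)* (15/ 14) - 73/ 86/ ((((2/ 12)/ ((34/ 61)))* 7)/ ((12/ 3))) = -43069/ 73444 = -0.59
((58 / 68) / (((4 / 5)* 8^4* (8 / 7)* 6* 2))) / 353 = 0.00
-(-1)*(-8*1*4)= -32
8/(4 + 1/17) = 136/69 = 1.97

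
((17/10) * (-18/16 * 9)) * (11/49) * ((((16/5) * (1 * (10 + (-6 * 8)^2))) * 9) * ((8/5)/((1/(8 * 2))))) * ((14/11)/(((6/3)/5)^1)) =-20975471.18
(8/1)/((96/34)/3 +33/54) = 2448/475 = 5.15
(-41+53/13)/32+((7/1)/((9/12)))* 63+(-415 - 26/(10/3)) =10663/65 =164.05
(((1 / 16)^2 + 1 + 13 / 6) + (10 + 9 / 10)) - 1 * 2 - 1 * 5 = 27151 / 3840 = 7.07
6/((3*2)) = 1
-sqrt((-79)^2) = -79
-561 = -561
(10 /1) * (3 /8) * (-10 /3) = -25 /2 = -12.50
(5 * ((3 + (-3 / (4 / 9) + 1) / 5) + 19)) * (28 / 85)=2919 / 85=34.34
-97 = -97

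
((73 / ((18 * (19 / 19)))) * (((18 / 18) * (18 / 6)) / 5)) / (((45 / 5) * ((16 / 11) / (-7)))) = -5621 / 4320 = -1.30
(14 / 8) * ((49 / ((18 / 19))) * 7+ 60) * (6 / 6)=53179 / 72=738.60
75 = 75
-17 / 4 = -4.25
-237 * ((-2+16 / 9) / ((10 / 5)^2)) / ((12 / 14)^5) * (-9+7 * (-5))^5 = -3421375174448 / 729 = -4693244409.39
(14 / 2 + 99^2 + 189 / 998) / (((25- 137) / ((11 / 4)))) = -107674303 / 447104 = -240.83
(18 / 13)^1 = 18 / 13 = 1.38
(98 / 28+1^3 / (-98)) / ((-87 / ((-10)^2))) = -5700 / 1421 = -4.01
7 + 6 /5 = 41 /5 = 8.20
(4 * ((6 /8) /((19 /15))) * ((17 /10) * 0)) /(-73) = 0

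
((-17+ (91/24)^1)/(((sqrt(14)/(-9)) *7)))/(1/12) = 2853 *sqrt(14)/196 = 54.46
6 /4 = 3 /2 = 1.50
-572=-572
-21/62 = -0.34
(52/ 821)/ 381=0.00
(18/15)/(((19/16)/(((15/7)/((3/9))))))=864/133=6.50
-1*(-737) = 737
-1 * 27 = -27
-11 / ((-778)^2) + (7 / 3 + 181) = 332906167 / 1815852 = 183.33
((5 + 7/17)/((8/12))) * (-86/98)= -5934/833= -7.12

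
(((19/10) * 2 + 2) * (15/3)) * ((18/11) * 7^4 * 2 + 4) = 2507920/11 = 227992.73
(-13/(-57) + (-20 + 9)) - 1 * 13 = -1355/57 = -23.77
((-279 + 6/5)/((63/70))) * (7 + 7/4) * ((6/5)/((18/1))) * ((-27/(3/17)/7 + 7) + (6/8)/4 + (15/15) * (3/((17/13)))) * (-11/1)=-120006359/4896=-24511.10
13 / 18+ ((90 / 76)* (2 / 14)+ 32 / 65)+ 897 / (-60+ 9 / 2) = -42544007 / 2878785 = -14.78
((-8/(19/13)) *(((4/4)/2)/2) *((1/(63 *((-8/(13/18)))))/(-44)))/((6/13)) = -2197/22752576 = -0.00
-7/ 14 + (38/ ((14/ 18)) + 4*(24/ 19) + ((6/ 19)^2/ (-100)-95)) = -5255051/ 126350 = -41.59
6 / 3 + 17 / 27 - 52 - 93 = -3844 / 27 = -142.37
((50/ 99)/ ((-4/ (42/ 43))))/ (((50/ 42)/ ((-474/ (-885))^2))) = -1223236/ 41162825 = -0.03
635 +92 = 727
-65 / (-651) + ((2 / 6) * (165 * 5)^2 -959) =225916.10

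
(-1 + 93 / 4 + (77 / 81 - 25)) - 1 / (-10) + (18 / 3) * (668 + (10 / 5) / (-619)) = 4017418693 / 1002780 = 4006.28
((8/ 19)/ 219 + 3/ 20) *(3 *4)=12643/ 6935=1.82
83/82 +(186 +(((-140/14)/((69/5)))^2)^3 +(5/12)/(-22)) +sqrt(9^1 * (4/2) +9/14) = 3 * sqrt(406)/14 +72865701949463405/389368732396248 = 191.46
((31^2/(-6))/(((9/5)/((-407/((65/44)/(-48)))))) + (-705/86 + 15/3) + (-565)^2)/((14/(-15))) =43140933845/46956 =918752.32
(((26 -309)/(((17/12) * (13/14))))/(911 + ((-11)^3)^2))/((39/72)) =-47544/212179669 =-0.00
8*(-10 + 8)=-16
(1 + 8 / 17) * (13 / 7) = 325 / 119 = 2.73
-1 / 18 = -0.06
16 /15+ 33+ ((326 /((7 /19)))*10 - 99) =922282 /105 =8783.64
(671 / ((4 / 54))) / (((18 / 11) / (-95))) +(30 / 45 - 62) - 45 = -6312031 / 12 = -526002.58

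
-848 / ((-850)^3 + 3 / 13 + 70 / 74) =203944 / 147697062217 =0.00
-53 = -53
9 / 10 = 0.90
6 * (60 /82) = 180 /41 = 4.39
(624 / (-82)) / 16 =-39 / 82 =-0.48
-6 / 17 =-0.35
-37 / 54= -0.69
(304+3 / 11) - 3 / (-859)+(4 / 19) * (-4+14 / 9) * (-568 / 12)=1593004082 / 4847337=328.63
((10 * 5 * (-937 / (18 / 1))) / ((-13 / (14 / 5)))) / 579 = 65590 / 67743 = 0.97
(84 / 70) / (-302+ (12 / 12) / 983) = -0.00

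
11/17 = 0.65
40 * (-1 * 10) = -400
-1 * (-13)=13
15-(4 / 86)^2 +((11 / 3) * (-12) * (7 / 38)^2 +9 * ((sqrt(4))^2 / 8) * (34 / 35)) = 417625617 / 23362115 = 17.88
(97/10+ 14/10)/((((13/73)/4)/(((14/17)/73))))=3108/1105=2.81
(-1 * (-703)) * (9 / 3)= 2109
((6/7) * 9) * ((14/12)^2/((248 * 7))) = 3/496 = 0.01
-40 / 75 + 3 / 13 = -59 / 195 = -0.30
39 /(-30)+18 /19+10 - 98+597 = 96643 /190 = 508.65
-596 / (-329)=596 / 329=1.81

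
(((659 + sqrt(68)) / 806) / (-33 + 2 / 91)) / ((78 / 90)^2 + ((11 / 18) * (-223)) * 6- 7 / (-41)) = 9225 * sqrt(17) / 100134195943 + 6079275 / 200268391886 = 0.00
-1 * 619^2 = -383161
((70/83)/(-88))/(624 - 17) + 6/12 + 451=1000868911/2216764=451.50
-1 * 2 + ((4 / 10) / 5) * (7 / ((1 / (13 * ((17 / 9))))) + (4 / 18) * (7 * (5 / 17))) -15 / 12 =10.54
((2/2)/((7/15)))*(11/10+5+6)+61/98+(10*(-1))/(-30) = 3952/147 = 26.88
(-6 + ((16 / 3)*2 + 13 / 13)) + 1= 6.67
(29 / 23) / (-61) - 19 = -26686 / 1403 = -19.02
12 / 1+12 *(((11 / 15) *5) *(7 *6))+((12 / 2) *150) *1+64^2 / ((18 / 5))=35080 / 9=3897.78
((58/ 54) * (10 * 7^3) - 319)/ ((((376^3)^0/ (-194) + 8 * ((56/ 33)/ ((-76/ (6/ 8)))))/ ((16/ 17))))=-58942206752/ 2589219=-22764.47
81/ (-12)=-27/ 4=-6.75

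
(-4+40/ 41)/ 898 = -62/ 18409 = -0.00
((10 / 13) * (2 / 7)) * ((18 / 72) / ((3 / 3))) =5 / 91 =0.05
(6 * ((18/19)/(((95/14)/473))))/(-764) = -178794/344755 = -0.52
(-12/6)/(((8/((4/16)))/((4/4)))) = -1/16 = -0.06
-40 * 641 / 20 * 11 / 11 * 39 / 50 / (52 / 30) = -5769 / 10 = -576.90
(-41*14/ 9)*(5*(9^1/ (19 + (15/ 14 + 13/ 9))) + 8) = -15703492/ 24399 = -643.61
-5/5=-1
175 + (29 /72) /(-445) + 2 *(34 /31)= 175994821 /993240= 177.19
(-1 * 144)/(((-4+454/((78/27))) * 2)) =-936/1991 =-0.47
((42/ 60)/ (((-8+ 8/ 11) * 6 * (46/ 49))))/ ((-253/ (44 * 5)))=0.01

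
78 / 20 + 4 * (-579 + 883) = 12199 / 10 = 1219.90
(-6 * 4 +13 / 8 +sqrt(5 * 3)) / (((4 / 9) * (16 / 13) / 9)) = -188487 / 512 +1053 * sqrt(15) / 64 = -304.42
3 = 3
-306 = -306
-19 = -19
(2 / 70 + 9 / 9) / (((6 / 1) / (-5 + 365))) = 432 / 7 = 61.71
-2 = -2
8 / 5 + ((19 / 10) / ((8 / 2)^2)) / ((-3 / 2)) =73 / 48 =1.52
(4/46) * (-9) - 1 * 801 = -18441/23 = -801.78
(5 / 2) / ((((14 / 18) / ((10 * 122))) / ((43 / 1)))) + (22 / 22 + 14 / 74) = 43673258 / 259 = 168622.62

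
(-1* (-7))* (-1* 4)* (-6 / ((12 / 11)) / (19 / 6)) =924 / 19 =48.63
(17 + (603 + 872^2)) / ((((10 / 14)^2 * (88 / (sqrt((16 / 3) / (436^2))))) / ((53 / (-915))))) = -54897983 * sqrt(3) / 18284750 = -5.20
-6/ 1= -6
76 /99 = 0.77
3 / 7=0.43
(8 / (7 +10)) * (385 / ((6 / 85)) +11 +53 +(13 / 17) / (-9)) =6754132 / 2601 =2596.74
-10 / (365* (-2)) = 1 / 73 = 0.01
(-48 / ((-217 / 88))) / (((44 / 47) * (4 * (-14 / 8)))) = -4512 / 1519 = -2.97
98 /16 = 49 /8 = 6.12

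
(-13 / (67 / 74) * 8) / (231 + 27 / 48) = -9472 / 19095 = -0.50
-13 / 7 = -1.86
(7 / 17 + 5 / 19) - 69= -22069 / 323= -68.33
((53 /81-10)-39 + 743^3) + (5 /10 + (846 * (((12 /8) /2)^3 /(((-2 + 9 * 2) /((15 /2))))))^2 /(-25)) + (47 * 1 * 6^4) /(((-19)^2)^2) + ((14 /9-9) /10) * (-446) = 22700472532964832227659 /55343846522880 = 410171572.07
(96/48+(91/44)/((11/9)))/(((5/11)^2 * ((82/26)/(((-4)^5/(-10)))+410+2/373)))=0.04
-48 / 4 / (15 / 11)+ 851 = 842.20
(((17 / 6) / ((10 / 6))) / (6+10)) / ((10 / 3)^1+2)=0.02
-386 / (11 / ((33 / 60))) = -19.30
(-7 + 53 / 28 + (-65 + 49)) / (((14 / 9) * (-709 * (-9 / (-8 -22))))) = 8865 / 138964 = 0.06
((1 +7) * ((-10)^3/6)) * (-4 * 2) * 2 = 64000/3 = 21333.33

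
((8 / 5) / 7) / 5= 8 / 175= 0.05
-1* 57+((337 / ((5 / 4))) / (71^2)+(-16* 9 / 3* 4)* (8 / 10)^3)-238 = -247796983 / 630125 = -393.25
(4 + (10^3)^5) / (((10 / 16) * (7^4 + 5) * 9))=73889350697.33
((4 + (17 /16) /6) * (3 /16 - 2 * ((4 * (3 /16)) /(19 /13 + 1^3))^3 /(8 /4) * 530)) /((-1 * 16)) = 2074897909 /536870912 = 3.86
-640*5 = -3200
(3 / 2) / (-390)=-1 / 260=-0.00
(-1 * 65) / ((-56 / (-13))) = -15.09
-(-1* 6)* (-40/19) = -240/19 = -12.63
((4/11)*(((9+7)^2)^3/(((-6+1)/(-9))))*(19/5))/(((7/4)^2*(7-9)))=-91804925952/13475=-6812981.52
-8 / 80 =-1 / 10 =-0.10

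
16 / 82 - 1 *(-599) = 24567 / 41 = 599.20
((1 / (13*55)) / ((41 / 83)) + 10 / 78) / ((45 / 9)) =11524 / 439725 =0.03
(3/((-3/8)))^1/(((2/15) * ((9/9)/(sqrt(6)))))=-146.97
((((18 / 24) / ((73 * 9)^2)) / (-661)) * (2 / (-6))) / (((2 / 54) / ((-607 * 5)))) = -3035 / 42269628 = -0.00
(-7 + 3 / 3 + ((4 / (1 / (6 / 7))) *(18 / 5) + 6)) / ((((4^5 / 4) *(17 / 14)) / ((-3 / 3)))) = -27 / 680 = -0.04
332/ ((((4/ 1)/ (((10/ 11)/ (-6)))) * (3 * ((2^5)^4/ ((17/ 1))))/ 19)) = -134045/ 103809024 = -0.00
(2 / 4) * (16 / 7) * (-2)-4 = -44 / 7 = -6.29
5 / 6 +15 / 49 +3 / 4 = 1111 / 588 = 1.89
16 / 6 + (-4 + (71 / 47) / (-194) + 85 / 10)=97912 / 13677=7.16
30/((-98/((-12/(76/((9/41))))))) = 405/38171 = 0.01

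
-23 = -23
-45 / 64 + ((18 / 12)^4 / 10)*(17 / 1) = 2529 / 320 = 7.90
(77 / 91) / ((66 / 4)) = 2 / 39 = 0.05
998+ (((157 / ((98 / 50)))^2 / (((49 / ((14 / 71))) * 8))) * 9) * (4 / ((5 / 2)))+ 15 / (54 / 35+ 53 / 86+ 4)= 1046.91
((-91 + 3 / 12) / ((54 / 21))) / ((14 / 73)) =-8833 / 48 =-184.02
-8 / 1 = -8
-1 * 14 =-14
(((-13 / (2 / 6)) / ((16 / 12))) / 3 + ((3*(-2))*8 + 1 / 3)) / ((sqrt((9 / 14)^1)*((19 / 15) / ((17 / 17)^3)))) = -3445*sqrt(14) / 228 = -56.54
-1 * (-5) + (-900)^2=810005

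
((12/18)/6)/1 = 1/9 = 0.11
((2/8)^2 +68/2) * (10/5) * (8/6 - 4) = -545/3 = -181.67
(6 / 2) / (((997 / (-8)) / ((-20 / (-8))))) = -60 / 997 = -0.06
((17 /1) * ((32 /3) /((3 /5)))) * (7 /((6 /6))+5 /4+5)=36040 /9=4004.44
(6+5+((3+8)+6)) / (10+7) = 28 / 17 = 1.65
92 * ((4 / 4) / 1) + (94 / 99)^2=910528 / 9801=92.90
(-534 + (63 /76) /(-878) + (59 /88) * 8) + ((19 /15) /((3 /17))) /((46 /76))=-392595639263 /759698280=-516.78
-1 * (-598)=598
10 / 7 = 1.43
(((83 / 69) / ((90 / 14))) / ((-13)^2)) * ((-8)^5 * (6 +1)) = -133267456 / 524745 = -253.97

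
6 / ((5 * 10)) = 3 / 25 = 0.12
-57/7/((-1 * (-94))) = -57/658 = -0.09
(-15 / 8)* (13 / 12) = -65 / 32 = -2.03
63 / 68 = 0.93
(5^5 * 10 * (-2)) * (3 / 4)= -46875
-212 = -212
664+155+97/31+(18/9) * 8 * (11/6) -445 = 37801/93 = 406.46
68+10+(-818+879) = 139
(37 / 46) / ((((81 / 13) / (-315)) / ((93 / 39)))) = -40145 / 414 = -96.97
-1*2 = -2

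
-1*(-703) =703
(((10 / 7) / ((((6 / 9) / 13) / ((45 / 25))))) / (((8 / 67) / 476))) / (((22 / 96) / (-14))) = -134329104 / 11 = -12211736.73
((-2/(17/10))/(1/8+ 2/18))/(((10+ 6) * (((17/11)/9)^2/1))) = -882090/83521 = -10.56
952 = 952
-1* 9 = -9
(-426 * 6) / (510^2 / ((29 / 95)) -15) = -348 / 116005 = -0.00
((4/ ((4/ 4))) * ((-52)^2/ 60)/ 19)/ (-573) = -2704/ 163305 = -0.02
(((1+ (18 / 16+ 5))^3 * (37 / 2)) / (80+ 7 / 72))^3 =234534319168604037992109 / 402234912618315776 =583077.98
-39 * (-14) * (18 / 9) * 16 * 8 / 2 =69888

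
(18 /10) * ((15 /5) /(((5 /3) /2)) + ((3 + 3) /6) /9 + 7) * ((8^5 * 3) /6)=315883.52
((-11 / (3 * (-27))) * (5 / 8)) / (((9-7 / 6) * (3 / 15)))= 0.05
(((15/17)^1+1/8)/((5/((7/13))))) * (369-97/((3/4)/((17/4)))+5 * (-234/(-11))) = -587867/72930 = -8.06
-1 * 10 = -10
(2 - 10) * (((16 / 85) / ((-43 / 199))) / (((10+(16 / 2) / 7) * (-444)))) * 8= -178304 / 15822495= -0.01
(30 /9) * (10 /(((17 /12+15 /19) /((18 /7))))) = 136800 /3521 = 38.85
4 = 4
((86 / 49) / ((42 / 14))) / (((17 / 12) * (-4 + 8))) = 86 / 833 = 0.10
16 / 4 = 4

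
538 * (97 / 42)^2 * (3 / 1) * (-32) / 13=-40496336 / 1911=-21191.18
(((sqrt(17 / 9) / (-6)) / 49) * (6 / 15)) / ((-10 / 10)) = sqrt(17) / 2205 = 0.00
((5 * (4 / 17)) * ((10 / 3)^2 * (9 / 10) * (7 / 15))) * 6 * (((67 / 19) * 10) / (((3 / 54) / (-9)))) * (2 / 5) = -24312960 / 323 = -75272.32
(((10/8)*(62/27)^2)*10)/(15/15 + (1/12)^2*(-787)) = -768800/52083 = -14.76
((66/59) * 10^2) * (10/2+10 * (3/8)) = 57750/59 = 978.81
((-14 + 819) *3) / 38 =2415 / 38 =63.55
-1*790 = -790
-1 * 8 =-8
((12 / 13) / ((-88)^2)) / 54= 1 / 453024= 0.00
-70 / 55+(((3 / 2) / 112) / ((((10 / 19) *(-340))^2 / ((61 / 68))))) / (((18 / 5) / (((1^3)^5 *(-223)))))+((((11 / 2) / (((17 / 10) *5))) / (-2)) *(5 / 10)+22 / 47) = -105574007623111 / 109241223168000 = -0.97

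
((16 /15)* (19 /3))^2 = 92416 /2025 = 45.64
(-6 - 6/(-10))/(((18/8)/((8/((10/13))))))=-624/25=-24.96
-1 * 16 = -16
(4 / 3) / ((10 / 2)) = 4 / 15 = 0.27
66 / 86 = 33 / 43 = 0.77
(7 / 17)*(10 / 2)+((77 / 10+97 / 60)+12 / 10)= 12827 / 1020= 12.58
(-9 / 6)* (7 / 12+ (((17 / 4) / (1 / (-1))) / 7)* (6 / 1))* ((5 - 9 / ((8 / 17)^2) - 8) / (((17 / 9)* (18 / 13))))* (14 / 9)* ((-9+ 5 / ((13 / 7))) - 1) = 22730365 / 26112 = 870.49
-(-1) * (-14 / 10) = -1.40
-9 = -9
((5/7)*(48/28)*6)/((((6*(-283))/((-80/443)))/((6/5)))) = 5760/6143081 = 0.00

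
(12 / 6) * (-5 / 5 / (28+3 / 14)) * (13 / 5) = -364 / 1975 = -0.18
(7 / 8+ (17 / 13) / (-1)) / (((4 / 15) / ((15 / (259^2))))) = -10125 / 27905696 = -0.00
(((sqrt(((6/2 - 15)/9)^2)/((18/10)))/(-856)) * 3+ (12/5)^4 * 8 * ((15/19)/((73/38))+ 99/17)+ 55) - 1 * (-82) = 1791.76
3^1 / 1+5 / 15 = 10 / 3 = 3.33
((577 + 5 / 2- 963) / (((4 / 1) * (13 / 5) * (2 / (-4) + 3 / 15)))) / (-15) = -295 / 36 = -8.19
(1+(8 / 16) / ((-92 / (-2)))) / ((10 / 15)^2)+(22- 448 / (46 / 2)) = 1765 / 368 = 4.80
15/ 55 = 3/ 11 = 0.27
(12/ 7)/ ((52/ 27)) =81/ 91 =0.89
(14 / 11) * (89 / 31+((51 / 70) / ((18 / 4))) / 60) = 561227 / 153450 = 3.66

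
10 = 10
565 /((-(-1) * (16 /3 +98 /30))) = 2825 /43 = 65.70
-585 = -585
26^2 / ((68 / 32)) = 5408 / 17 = 318.12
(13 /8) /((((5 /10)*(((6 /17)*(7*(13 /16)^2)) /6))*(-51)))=-64 /273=-0.23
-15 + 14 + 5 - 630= -626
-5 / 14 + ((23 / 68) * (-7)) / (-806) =-135893 / 383656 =-0.35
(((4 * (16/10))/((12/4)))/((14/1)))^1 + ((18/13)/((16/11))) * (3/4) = 37841/43680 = 0.87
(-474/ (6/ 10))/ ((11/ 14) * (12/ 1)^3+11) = -5530/ 9581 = -0.58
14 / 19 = 0.74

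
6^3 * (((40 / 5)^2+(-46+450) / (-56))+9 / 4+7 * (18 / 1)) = 279774 / 7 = 39967.71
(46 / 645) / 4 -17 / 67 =-20389 / 86430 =-0.24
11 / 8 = 1.38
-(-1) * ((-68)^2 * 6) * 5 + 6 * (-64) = 138336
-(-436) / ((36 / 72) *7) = 872 / 7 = 124.57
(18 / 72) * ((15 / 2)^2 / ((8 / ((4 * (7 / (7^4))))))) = 225 / 10976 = 0.02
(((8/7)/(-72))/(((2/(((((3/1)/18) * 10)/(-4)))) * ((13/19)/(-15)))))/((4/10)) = -2375/13104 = -0.18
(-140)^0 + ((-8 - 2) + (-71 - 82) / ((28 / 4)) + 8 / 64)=-1721 / 56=-30.73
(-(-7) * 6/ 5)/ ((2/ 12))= 252/ 5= 50.40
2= 2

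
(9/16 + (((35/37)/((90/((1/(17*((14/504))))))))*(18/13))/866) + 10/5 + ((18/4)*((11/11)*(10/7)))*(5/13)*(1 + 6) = 1125653497/56650256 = 19.87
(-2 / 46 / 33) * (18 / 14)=-3 / 1771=-0.00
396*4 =1584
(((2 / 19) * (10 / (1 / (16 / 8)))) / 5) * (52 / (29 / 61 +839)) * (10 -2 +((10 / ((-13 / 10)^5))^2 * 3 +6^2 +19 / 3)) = 382908330193924 / 203638201459719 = 1.88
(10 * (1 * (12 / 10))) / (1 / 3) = 36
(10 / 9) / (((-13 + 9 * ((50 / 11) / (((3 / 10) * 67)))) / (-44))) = 4.46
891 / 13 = 68.54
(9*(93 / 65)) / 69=279 / 1495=0.19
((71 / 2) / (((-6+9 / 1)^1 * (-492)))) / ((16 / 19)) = -1349 / 47232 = -0.03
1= 1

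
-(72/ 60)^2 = -36/ 25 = -1.44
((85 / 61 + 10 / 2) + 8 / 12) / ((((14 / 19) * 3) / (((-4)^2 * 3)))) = 196384 / 1281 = 153.31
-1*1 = -1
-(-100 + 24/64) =797/8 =99.62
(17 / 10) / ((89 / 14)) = 119 / 445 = 0.27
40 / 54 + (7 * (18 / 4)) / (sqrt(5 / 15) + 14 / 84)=-4883 / 297 + 378 * sqrt(3) / 11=43.08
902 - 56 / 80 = 9013 / 10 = 901.30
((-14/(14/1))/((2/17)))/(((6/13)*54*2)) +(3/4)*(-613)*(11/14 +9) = -40816313/9072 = -4499.15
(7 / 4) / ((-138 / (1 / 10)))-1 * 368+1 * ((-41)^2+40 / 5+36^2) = 14445833 / 5520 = 2617.00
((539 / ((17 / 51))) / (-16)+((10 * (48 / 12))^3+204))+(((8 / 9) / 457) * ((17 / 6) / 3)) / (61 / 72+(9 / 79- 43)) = 1008711742716371 / 15735811536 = 64102.94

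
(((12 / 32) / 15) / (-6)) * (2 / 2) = -1 / 240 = -0.00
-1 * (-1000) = 1000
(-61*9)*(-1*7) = 3843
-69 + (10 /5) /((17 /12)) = -1149 /17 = -67.59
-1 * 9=-9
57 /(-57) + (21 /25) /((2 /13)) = 223 /50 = 4.46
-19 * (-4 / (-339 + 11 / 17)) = -0.22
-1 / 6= -0.17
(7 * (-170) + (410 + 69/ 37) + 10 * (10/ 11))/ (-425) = 313001/ 172975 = 1.81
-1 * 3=-3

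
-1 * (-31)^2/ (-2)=961/ 2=480.50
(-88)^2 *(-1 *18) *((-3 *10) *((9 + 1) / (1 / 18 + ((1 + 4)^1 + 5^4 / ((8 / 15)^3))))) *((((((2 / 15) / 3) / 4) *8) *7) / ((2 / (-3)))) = -9461.92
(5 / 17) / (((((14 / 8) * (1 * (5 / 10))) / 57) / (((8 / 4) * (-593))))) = -2704080 / 119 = -22723.36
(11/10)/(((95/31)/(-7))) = -2387/950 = -2.51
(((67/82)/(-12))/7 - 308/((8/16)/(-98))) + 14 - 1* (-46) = 416227997/6888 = 60427.99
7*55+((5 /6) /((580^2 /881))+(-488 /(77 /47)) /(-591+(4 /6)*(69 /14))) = 3521265270227 /9134067360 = 385.51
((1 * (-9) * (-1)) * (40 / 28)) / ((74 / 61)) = 2745 / 259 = 10.60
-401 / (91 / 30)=-12030 / 91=-132.20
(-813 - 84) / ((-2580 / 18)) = 2691 / 430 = 6.26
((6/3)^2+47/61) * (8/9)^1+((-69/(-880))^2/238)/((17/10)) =243138929503/57337969920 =4.24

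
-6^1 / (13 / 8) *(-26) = 96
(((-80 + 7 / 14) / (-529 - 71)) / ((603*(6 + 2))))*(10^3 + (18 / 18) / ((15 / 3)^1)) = 88351 / 3216000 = 0.03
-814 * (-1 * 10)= 8140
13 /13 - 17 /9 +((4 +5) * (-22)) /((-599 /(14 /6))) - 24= -24.12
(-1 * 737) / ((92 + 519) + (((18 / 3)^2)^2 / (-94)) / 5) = -173195 / 142937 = -1.21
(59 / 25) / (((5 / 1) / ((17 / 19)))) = 1003 / 2375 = 0.42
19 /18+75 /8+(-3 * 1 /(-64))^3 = 10.43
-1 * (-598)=598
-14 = -14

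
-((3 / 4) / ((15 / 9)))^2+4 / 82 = -2521 / 16400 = -0.15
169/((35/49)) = 1183/5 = 236.60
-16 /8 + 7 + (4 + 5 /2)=23 /2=11.50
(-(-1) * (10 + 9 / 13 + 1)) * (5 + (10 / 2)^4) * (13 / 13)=95760 / 13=7366.15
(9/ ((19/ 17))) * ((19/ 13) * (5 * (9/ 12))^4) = 7745625/ 3328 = 2327.41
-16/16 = -1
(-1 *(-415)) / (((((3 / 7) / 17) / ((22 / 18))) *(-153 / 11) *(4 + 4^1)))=-351505 / 1944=-180.82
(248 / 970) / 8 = 31 / 970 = 0.03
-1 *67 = -67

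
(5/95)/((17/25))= 25/323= 0.08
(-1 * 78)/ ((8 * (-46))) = 39/ 184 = 0.21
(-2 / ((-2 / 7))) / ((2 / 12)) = 42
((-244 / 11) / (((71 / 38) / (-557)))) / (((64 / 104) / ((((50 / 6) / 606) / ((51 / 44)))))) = 419615950 / 3291489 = 127.49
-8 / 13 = -0.62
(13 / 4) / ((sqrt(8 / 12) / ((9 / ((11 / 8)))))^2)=208.86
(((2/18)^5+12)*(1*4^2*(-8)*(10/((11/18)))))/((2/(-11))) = 906993920/6561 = 138240.20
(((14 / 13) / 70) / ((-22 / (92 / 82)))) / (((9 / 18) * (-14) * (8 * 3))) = 23 / 4924920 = 0.00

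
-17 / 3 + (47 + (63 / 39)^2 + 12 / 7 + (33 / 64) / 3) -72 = -5944385 / 227136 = -26.17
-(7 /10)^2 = -0.49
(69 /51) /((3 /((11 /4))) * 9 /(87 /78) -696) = -7337 /3726672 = -0.00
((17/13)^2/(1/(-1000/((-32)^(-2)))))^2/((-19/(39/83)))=-262734348288000000/3464669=-75832452764.75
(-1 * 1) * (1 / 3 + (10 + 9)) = -58 / 3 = -19.33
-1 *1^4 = -1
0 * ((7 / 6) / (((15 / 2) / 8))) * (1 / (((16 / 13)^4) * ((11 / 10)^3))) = 0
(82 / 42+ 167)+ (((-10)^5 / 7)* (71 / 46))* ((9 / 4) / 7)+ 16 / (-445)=-10409170136 / 1504545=-6918.48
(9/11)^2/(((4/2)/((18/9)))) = 81/121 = 0.67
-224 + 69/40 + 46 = -7051/40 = -176.28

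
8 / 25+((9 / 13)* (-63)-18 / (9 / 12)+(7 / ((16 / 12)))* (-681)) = -4735309 / 1300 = -3642.55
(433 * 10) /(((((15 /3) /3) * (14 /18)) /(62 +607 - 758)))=-2080998 /7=-297285.43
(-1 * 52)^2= 2704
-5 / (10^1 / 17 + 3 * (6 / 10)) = -425 / 203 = -2.09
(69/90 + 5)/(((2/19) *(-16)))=-3287/960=-3.42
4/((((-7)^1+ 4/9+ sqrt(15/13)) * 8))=-6903/88076-81 * sqrt(195)/88076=-0.09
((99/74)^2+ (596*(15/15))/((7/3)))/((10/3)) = 77.17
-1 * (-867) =867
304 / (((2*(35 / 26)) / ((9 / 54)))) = 18.82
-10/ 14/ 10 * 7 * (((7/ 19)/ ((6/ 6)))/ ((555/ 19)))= -7/ 1110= -0.01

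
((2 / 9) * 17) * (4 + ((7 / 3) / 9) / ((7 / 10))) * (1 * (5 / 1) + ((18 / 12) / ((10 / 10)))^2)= 119.70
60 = 60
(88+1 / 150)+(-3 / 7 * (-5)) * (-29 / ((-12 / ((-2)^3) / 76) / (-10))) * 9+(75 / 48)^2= 38097276221 / 134400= 283461.88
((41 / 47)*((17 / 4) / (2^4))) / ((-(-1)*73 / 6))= 2091 / 109792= 0.02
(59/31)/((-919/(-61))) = 3599/28489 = 0.13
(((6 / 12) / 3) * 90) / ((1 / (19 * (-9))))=-2565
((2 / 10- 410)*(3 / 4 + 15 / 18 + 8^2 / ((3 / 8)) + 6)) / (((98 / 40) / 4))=-5843748 / 49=-119260.16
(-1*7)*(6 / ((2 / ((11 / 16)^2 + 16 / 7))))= -14829 / 256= -57.93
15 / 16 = 0.94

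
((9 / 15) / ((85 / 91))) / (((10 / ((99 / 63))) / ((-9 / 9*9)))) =-3861 / 4250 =-0.91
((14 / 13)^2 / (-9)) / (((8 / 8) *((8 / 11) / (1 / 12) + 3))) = -2156 / 196209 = -0.01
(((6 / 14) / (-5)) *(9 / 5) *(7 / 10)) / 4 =-27 / 1000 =-0.03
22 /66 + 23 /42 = 0.88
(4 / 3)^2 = 16 / 9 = 1.78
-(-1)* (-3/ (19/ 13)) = -39/ 19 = -2.05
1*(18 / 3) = 6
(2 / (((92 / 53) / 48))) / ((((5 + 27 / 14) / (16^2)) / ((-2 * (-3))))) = 27353088 / 2231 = 12260.46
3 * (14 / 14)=3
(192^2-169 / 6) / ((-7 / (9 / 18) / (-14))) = 221015 / 6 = 36835.83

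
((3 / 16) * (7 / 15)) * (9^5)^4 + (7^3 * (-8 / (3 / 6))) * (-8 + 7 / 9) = 765932923920615052063 / 720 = 1063795727667520905.64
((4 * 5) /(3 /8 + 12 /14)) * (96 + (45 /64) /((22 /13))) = 1583785 /1012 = 1565.00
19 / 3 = 6.33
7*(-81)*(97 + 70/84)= -110943/2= -55471.50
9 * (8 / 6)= 12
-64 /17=-3.76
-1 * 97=-97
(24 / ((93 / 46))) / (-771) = -368 / 23901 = -0.02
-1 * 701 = -701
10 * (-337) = -3370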